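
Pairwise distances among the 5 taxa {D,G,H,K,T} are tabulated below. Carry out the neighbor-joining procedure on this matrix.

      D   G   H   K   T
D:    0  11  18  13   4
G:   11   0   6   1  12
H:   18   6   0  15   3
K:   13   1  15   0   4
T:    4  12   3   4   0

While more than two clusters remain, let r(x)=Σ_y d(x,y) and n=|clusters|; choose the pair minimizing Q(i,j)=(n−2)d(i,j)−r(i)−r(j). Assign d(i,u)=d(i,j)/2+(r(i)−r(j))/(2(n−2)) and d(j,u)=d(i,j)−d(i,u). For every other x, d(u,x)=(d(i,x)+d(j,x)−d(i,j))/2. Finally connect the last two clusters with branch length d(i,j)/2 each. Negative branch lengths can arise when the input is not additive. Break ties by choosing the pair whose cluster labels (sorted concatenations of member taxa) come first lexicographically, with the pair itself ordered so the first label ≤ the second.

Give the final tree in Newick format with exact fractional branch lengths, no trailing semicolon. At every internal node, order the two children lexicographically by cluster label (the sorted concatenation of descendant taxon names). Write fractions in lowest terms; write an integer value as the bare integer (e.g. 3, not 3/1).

(((D:27/4,T:-11/4):3,(G:0,K:1):9/2):11/4,H:11/4)

step 1: merge (G,K) at d=1, Q=-60; branch lengths G→0, K→1; new cluster GK
  updated: d(D,GK)=23/2, d(GK,H)=10, d(GK,T)=15/2
step 2: merge (D,T) at d=4, Q=-40; branch lengths D→27/4, T→-11/4; new cluster DT
  updated: d(DT,GK)=15/2, d(DT,H)=17/2
step 3: merge (DT,GK) at d=15/2, Q=-26; branch lengths DT→3, GK→9/2; new cluster DGKT
  updated: d(DGKT,H)=11/2
step 4: merge (DGKT,H) at d=11/2; branch lengths DGKT→11/4, H→11/4; new cluster DGHKT
final tree: (((D:27/4,T:-11/4):3,(G:0,K:1):9/2):11/4,H:11/4)
total length: 18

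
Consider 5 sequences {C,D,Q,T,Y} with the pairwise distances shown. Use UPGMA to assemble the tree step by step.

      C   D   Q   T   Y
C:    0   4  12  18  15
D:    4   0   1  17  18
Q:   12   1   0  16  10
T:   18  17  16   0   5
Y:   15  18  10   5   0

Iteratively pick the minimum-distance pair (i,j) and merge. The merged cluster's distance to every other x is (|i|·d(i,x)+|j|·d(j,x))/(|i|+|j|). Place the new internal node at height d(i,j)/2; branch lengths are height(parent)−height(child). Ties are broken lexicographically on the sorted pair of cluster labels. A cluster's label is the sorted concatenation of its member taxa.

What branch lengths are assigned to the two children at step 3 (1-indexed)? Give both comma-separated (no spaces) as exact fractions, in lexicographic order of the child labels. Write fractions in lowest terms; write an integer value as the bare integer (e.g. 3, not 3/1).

4,7/2

1. join D+Q (d=1) ⇒ DQ; edges |D|=1/2, |Q|=1/2
  updated: d(C,DQ)=8, d(DQ,T)=33/2, d(DQ,Y)=14
2. join T+Y (d=5) ⇒ TY; edges |T|=5/2, |Y|=5/2
  updated: d(C,TY)=33/2, d(DQ,TY)=61/4
3. join C+DQ (d=8) ⇒ CDQ; edges |C|=4, |DQ|=7/2
  updated: d(CDQ,TY)=47/3
4. join CDQ+TY (d=47/3) ⇒ CDQTY; edges |CDQ|=23/6, |TY|=16/3
final tree: ((C:4,(D:1/2,Q:1/2):7/2):23/6,(T:5/2,Y:5/2):16/3)
total length: 68/3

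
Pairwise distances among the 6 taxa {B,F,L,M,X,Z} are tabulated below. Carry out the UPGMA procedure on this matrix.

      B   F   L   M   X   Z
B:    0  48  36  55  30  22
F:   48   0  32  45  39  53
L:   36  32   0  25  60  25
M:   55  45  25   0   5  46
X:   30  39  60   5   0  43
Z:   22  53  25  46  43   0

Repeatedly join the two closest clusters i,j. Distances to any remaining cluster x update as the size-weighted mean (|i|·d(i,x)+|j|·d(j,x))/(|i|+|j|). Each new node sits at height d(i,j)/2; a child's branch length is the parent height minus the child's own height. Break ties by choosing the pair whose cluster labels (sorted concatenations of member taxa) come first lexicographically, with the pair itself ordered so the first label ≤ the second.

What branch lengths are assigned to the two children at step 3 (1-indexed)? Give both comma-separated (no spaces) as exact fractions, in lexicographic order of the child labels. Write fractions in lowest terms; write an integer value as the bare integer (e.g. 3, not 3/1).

17/4,61/4

step 1: merge (M,X) at d=5; branch lengths M→5/2, X→5/2; new cluster MX
  updated: d(B,MX)=85/2, d(F,MX)=42, d(L,MX)=85/2, d(MX,Z)=89/2
step 2: merge (B,Z) at d=22; branch lengths B→11, Z→11; new cluster BZ
  updated: d(BZ,F)=101/2, d(BZ,L)=61/2, d(BZ,MX)=87/2
step 3: merge (BZ,L) at d=61/2; branch lengths BZ→17/4, L→61/4; new cluster BLZ
  updated: d(BLZ,F)=133/3, d(BLZ,MX)=259/6
step 4: merge (F,MX) at d=42; branch lengths F→21, MX→37/2; new cluster FMX
  updated: d(BLZ,FMX)=392/9
step 5: merge (BLZ,FMX) at d=392/9; branch lengths BLZ→235/36, FMX→7/9; new cluster BFLMXZ
final tree: (((B:11,Z:11):17/4,L:61/4):235/36,(F:21,(M:5/2,X:5/2):37/2):7/9)
total length: 3359/36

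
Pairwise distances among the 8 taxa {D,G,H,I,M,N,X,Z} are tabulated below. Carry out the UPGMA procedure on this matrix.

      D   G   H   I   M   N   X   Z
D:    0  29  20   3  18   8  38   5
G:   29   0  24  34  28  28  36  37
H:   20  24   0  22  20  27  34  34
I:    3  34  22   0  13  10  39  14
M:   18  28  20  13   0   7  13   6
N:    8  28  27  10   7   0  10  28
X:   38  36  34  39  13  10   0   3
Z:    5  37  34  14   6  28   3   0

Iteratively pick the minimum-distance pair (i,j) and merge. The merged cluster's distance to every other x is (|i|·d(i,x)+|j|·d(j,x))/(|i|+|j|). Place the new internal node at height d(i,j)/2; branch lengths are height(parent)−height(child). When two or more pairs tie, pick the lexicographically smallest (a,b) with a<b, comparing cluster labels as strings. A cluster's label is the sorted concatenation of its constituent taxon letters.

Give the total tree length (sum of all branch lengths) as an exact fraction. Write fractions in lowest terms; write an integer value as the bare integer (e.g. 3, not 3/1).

step 1: merge (D,I) at d=3; branch lengths D→3/2, I→3/2; new cluster DI
  updated: d(DI,G)=63/2, d(DI,H)=21, d(DI,M)=31/2, d(DI,N)=9, d(DI,X)=77/2, d(DI,Z)=19/2
step 2: merge (X,Z) at d=3; branch lengths X→3/2, Z→3/2; new cluster XZ
  updated: d(DI,XZ)=24, d(G,XZ)=73/2, d(H,XZ)=34, d(M,XZ)=19/2, d(N,XZ)=19
step 3: merge (M,N) at d=7; branch lengths M→7/2, N→7/2; new cluster MN
  updated: d(DI,MN)=49/4, d(G,MN)=28, d(H,MN)=47/2, d(MN,XZ)=57/4
step 4: merge (DI,MN) at d=49/4; branch lengths DI→37/8, MN→21/8; new cluster DIMN
  updated: d(DIMN,G)=119/4, d(DIMN,H)=89/4, d(DIMN,XZ)=153/8
step 5: merge (DIMN,XZ) at d=153/8; branch lengths DIMN→55/16, XZ→129/16; new cluster DIMNXZ
  updated: d(DIMNXZ,G)=32, d(DIMNXZ,H)=157/6
step 6: merge (G,H) at d=24; branch lengths G→12, H→12; new cluster GH
  updated: d(DIMNXZ,GH)=349/12
step 7: merge (DIMNXZ,GH) at d=349/12; branch lengths DIMNXZ→239/48, GH→61/24; new cluster DGHIMNXZ
final tree: ((((D:3/2,I:3/2):37/8,(M:7/2,N:7/2):21/8):55/16,(X:3/2,Z:3/2):129/16):239/48,(G:12,H:12):61/24)
total length: 3037/48

3037/48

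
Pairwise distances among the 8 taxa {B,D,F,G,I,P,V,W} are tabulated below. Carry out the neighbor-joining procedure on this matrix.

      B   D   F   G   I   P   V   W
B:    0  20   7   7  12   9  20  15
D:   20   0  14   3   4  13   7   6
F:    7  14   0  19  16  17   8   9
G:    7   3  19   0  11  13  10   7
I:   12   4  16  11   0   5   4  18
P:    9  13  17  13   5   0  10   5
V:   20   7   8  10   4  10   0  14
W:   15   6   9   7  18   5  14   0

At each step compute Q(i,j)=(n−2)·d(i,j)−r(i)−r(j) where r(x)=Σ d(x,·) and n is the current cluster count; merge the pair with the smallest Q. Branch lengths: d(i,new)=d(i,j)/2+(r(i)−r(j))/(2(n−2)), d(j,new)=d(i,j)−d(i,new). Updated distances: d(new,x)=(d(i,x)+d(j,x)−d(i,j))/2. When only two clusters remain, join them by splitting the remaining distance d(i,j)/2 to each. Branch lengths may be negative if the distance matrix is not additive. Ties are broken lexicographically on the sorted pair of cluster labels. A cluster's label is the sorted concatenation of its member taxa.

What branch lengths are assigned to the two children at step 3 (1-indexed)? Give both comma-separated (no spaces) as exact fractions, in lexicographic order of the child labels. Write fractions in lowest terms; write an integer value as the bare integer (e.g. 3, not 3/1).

37/8,15/8

1. join B+F (d=7, Q=-138) ⇒ BF; edges |B|=7/2, |F|=7/2
  updated: d(BF,D)=27/2, d(BF,G)=19/2, d(BF,I)=21/2, d(BF,P)=19/2, d(BF,V)=21/2, d(BF,W)=17/2
2. join P+W (d=5, Q=-89) ⇒ PW; edges |P|=11/5, |W|=14/5
  updated: d(BF,PW)=13/2, d(D,PW)=7, d(G,PW)=15/2, d(I,PW)=9, d(PW,V)=19/2
3. join BF+PW (d=13/2, Q=-64) ⇒ BFPW; edges |BF|=37/8, |PW|=15/8
  updated: d(BFPW,D)=7, d(BFPW,G)=21/4, d(BFPW,I)=13/2, d(BFPW,V)=27/4
4. join D+G (d=3, Q=-165/4) ⇒ DG; edges |D|=1/8, |G|=23/8
  updated: d(BFPW,DG)=37/8, d(DG,I)=6, d(DG,V)=7
5. join BFPW+DG (d=37/8, Q=-105/4) ⇒ BDFGPW; edges |BFPW|=19/8, |DG|=9/4
  updated: d(BDFGPW,I)=63/16, d(BDFGPW,V)=73/16
6. join BDFGPW+I (d=63/16, Q=-25/2) ⇒ BDFGIPW; edges |BDFGPW|=9/4, |I|=27/16
  updated: d(BDFGIPW,V)=37/16
7. join BDFGIPW+V (d=37/16) ⇒ BDFGIPVW; edges |BDFGIPW|=37/32, |V|=37/32
final tree: (((((B:7/2,F:7/2):37/8,(P:11/5,W:14/5):15/8):19/8,(D:1/8,G:23/8):9/4):9/4,I:27/16):37/32,V:37/32)
total length: 259/8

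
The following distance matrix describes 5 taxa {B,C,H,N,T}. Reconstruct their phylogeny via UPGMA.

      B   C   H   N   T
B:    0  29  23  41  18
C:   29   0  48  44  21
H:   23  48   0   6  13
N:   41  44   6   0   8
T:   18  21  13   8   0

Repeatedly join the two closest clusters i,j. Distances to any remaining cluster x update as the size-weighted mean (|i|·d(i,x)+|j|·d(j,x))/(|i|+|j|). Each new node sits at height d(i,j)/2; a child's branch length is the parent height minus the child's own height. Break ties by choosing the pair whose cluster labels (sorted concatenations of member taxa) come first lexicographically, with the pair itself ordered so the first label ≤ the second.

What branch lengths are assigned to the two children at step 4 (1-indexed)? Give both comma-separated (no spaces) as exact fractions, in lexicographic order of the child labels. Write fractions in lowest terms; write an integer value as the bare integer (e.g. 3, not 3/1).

1. join H+N (d=6) ⇒ HN; edges |H|=3, |N|=3
  updated: d(B,HN)=32, d(C,HN)=46, d(HN,T)=21/2
2. join HN+T (d=21/2) ⇒ HNT; edges |HN|=9/4, |T|=21/4
  updated: d(B,HNT)=82/3, d(C,HNT)=113/3
3. join B+HNT (d=82/3) ⇒ BHNT; edges |B|=41/3, |HNT|=101/12
  updated: d(BHNT,C)=71/2
4. join BHNT+C (d=71/2) ⇒ BCHNT; edges |BHNT|=49/12, |C|=71/4
final tree: ((B:41/3,((H:3,N:3):9/4,T:21/4):101/12):49/12,C:71/4)
total length: 689/12

49/12,71/4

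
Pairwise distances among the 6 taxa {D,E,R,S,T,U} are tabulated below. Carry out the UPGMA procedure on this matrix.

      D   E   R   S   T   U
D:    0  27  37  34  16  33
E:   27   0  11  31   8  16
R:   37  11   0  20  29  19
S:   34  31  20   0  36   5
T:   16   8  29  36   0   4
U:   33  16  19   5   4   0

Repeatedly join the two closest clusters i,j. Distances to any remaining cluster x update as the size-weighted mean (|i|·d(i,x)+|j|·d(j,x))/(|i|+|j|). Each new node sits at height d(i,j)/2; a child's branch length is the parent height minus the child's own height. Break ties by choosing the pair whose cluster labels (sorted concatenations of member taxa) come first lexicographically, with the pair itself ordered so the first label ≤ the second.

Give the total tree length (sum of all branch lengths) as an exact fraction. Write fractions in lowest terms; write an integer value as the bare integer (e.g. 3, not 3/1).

287/5

1. join T+U (d=4) ⇒ TU; edges |T|=2, |U|=2
  updated: d(D,TU)=49/2, d(E,TU)=12, d(R,TU)=24, d(S,TU)=41/2
2. join E+R (d=11) ⇒ ER; edges |E|=11/2, |R|=11/2
  updated: d(D,ER)=32, d(ER,S)=51/2, d(ER,TU)=18
3. join ER+TU (d=18) ⇒ ERTU; edges |ER|=7/2, |TU|=7
  updated: d(D,ERTU)=113/4, d(ERTU,S)=23
4. join ERTU+S (d=23) ⇒ ERSTU; edges |ERTU|=5/2, |S|=23/2
  updated: d(D,ERSTU)=147/5
5. join D+ERSTU (d=147/5) ⇒ DERSTU; edges |D|=147/10, |ERSTU|=16/5
final tree: (D:147/10,(((E:11/2,R:11/2):7/2,(T:2,U:2):7):5/2,S:23/2):16/5)
total length: 287/5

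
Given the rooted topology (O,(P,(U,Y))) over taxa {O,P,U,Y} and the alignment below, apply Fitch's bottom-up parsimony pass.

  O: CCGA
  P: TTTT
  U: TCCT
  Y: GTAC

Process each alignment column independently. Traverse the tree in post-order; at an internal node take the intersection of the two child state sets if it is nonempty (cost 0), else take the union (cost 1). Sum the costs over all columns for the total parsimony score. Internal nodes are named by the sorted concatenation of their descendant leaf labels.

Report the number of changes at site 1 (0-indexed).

2

UY@0: {T} ∪ {G} = {G,T} (union, +1)
PUY@0: {T} ∩ {G,T} = {T} (intersection, +0)
OPUY@0: {C} ∪ {T} = {C,T} (union, +1)
UY@1: {C} ∪ {T} = {C,T} (union, +1)
PUY@1: {T} ∩ {C,T} = {T} (intersection, +0)
OPUY@1: {C} ∪ {T} = {C,T} (union, +1)
UY@2: {C} ∪ {A} = {A,C} (union, +1)
PUY@2: {T} ∪ {A,C} = {A,C,T} (union, +1)
OPUY@2: {G} ∪ {A,C,T} = {A,C,G,T} (union, +1)
UY@3: {T} ∪ {C} = {C,T} (union, +1)
PUY@3: {T} ∩ {C,T} = {T} (intersection, +0)
OPUY@3: {A} ∪ {T} = {A,T} (union, +1)
per-site changes: [2, 2, 3, 2]; total = 9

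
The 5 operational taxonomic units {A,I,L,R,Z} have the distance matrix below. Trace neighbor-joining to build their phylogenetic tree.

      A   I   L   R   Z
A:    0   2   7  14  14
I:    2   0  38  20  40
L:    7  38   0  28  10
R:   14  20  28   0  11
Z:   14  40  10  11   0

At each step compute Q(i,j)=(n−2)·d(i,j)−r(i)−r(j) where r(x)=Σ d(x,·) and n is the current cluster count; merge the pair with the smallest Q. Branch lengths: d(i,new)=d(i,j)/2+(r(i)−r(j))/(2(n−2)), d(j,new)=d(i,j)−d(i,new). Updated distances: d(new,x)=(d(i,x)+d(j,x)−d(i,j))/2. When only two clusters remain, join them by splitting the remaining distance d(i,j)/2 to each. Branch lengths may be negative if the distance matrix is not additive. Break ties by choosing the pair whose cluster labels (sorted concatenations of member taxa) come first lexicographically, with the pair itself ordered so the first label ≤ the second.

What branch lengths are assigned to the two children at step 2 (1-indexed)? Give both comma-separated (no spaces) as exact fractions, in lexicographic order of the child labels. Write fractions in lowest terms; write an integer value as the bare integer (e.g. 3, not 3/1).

1. join A+I (d=2, Q=-131) ⇒ AI; edges |A|=-19/2, |I|=23/2
  updated: d(AI,L)=43/2, d(AI,R)=16, d(AI,Z)=26
2. join AI+R (d=16, Q=-173/2) ⇒ AIR; edges |AI|=81/8, |R|=47/8
  updated: d(AIR,L)=67/4, d(AIR,Z)=21/2
3. join AIR+L (d=67/4, Q=-149/4) ⇒ AILR; edges |AIR|=69/8, |L|=65/8
  updated: d(AILR,Z)=15/8
4. join AILR+Z (d=15/8) ⇒ AILRZ; edges |AILR|=15/16, |Z|=15/16
final tree: ((((A:-19/2,I:23/2):81/8,R:47/8):69/8,L:65/8):15/16,Z:15/16)
total length: 293/8

81/8,47/8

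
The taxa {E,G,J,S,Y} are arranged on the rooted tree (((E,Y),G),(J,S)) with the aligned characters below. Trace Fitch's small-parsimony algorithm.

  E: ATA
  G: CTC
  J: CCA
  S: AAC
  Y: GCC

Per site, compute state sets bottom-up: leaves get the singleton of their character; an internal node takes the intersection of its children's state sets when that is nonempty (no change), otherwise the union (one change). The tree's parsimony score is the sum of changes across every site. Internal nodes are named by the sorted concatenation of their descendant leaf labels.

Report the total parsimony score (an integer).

8

EY@0: {A} ∪ {G} = {A,G} (union, +1)
EGY@0: {A,G} ∪ {C} = {A,C,G} (union, +1)
JS@0: {C} ∪ {A} = {A,C} (union, +1)
EGJSY@0: {A,C,G} ∩ {A,C} = {A,C} (intersection, +0)
EY@1: {T} ∪ {C} = {C,T} (union, +1)
EGY@1: {C,T} ∩ {T} = {T} (intersection, +0)
JS@1: {C} ∪ {A} = {A,C} (union, +1)
EGJSY@1: {T} ∪ {A,C} = {A,C,T} (union, +1)
EY@2: {A} ∪ {C} = {A,C} (union, +1)
EGY@2: {A,C} ∩ {C} = {C} (intersection, +0)
JS@2: {A} ∪ {C} = {A,C} (union, +1)
EGJSY@2: {C} ∩ {A,C} = {C} (intersection, +0)
per-site changes: [3, 3, 2]; total = 8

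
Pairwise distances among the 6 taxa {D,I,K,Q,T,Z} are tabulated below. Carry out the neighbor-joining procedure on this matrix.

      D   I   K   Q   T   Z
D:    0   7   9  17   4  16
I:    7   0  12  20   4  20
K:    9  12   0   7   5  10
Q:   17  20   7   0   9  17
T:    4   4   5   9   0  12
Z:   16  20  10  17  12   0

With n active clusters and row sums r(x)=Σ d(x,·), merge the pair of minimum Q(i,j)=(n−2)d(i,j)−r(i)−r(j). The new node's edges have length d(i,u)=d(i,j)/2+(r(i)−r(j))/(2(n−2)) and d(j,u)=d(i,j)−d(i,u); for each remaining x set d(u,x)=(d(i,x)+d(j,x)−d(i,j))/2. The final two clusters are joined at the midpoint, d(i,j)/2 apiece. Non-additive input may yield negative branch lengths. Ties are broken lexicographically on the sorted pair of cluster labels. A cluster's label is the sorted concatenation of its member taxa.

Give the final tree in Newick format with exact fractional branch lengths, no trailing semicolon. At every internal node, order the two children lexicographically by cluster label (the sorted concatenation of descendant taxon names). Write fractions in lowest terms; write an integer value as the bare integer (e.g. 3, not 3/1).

(((((D:9/4,I:19/4):2,T:-3/2):33/8,Z:71/8):9/8,K:1/4):27/8,Q:27/8)

1. join D+I (d=7, Q=-88) ⇒ DI; edges |D|=9/4, |I|=19/4
  updated: d(DI,K)=7, d(DI,Q)=15, d(DI,T)=1/2, d(DI,Z)=29/2
2. join DI+T (d=1/2, Q=-62) ⇒ DIT; edges |DI|=2, |T|=-3/2
  updated: d(DIT,K)=23/4, d(DIT,Q)=47/4, d(DIT,Z)=13
3. join DIT+Z (d=13, Q=-89/2) ⇒ DITZ; edges |DIT|=33/8, |Z|=71/8
  updated: d(DITZ,K)=11/8, d(DITZ,Q)=63/8
4. join DITZ+K (d=11/8, Q=-65/4) ⇒ DIKTZ; edges |DITZ|=9/8, |K|=1/4
  updated: d(DIKTZ,Q)=27/4
5. join DIKTZ+Q (d=27/4) ⇒ DIKQTZ; edges |DIKTZ|=27/8, |Q|=27/8
final tree: (((((D:9/4,I:19/4):2,T:-3/2):33/8,Z:71/8):9/8,K:1/4):27/8,Q:27/8)
total length: 229/8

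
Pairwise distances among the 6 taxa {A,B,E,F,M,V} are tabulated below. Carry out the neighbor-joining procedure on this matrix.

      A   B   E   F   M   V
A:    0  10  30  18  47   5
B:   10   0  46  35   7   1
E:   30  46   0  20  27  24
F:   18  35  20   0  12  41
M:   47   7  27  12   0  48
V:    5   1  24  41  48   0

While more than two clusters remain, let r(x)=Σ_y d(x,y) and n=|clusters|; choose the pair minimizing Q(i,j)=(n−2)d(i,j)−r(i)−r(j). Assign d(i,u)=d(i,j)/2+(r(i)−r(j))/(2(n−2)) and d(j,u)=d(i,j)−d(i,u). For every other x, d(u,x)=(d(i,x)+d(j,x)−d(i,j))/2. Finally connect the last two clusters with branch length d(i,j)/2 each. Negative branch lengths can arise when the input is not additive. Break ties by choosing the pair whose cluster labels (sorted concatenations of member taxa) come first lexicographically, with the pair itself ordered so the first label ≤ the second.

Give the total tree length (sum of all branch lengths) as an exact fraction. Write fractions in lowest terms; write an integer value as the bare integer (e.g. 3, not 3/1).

873/16

1. join F+M (d=12, Q=-219) ⇒ FM; edges |F|=33/8, |M|=63/8
  updated: d(A,FM)=53/2, d(B,FM)=15, d(E,FM)=35/2, d(FM,V)=77/2
2. join E+FM (d=35/2, Q=-325/2) ⇒ EFM; edges |E|=145/12, |FM|=65/12
  updated: d(A,EFM)=39/2, d(B,EFM)=87/4, d(EFM,V)=45/2
3. join A+EFM (d=39/2, Q=-237/4) ⇒ AEFM; edges |A|=39/16, |EFM|=273/16
  updated: d(AEFM,B)=49/8, d(AEFM,V)=4
4. join AEFM+B (d=49/8, Q=-89/8) ⇒ ABEFM; edges |AEFM|=73/16, |B|=25/16
  updated: d(ABEFM,V)=-9/16
5. join ABEFM+V (d=-9/16) ⇒ ABEFMV; edges |ABEFM|=-9/32, |V|=-9/32
final tree: (((A:39/16,(E:145/12,(F:33/8,M:63/8):65/12):273/16):73/16,B:25/16):-9/32,V:-9/32)
total length: 873/16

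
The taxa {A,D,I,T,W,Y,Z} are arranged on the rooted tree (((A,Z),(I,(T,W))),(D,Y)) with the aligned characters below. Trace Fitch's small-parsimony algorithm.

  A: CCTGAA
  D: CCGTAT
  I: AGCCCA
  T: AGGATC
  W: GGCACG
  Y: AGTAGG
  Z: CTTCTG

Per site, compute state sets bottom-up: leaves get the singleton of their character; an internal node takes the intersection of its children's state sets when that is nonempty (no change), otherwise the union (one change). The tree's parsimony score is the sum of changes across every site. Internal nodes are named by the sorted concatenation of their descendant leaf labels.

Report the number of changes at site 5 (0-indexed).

[col 0] AZ: children A:{C}, Z:{C} ∩→ {C}; cost 0
[col 0] TW: children T:{A}, W:{G} ∪→ {A,G}; cost 1
[col 0] ITW: children I:{A}, TW:{A,G} ∩→ {A}; cost 0
[col 0] AITWZ: children AZ:{C}, ITW:{A} ∪→ {A,C}; cost 1
[col 0] DY: children D:{C}, Y:{A} ∪→ {A,C}; cost 1
[col 0] ADITWYZ: children AITWZ:{A,C}, DY:{A,C} ∩→ {A,C}; cost 0
[col 1] AZ: children A:{C}, Z:{T} ∪→ {C,T}; cost 1
[col 1] TW: children T:{G}, W:{G} ∩→ {G}; cost 0
[col 1] ITW: children I:{G}, TW:{G} ∩→ {G}; cost 0
[col 1] AITWZ: children AZ:{C,T}, ITW:{G} ∪→ {C,G,T}; cost 1
[col 1] DY: children D:{C}, Y:{G} ∪→ {C,G}; cost 1
[col 1] ADITWYZ: children AITWZ:{C,G,T}, DY:{C,G} ∩→ {C,G}; cost 0
[col 2] AZ: children A:{T}, Z:{T} ∩→ {T}; cost 0
[col 2] TW: children T:{G}, W:{C} ∪→ {C,G}; cost 1
[col 2] ITW: children I:{C}, TW:{C,G} ∩→ {C}; cost 0
[col 2] AITWZ: children AZ:{T}, ITW:{C} ∪→ {C,T}; cost 1
[col 2] DY: children D:{G}, Y:{T} ∪→ {G,T}; cost 1
[col 2] ADITWYZ: children AITWZ:{C,T}, DY:{G,T} ∩→ {T}; cost 0
[col 3] AZ: children A:{G}, Z:{C} ∪→ {C,G}; cost 1
[col 3] TW: children T:{A}, W:{A} ∩→ {A}; cost 0
[col 3] ITW: children I:{C}, TW:{A} ∪→ {A,C}; cost 1
[col 3] AITWZ: children AZ:{C,G}, ITW:{A,C} ∩→ {C}; cost 0
[col 3] DY: children D:{T}, Y:{A} ∪→ {A,T}; cost 1
[col 3] ADITWYZ: children AITWZ:{C}, DY:{A,T} ∪→ {A,C,T}; cost 1
[col 4] AZ: children A:{A}, Z:{T} ∪→ {A,T}; cost 1
[col 4] TW: children T:{T}, W:{C} ∪→ {C,T}; cost 1
[col 4] ITW: children I:{C}, TW:{C,T} ∩→ {C}; cost 0
[col 4] AITWZ: children AZ:{A,T}, ITW:{C} ∪→ {A,C,T}; cost 1
[col 4] DY: children D:{A}, Y:{G} ∪→ {A,G}; cost 1
[col 4] ADITWYZ: children AITWZ:{A,C,T}, DY:{A,G} ∩→ {A}; cost 0
[col 5] AZ: children A:{A}, Z:{G} ∪→ {A,G}; cost 1
[col 5] TW: children T:{C}, W:{G} ∪→ {C,G}; cost 1
[col 5] ITW: children I:{A}, TW:{C,G} ∪→ {A,C,G}; cost 1
[col 5] AITWZ: children AZ:{A,G}, ITW:{A,C,G} ∩→ {A,G}; cost 0
[col 5] DY: children D:{T}, Y:{G} ∪→ {G,T}; cost 1
[col 5] ADITWYZ: children AITWZ:{A,G}, DY:{G,T} ∩→ {G}; cost 0
per-site changes: [3, 3, 3, 4, 4, 4]; total = 21

4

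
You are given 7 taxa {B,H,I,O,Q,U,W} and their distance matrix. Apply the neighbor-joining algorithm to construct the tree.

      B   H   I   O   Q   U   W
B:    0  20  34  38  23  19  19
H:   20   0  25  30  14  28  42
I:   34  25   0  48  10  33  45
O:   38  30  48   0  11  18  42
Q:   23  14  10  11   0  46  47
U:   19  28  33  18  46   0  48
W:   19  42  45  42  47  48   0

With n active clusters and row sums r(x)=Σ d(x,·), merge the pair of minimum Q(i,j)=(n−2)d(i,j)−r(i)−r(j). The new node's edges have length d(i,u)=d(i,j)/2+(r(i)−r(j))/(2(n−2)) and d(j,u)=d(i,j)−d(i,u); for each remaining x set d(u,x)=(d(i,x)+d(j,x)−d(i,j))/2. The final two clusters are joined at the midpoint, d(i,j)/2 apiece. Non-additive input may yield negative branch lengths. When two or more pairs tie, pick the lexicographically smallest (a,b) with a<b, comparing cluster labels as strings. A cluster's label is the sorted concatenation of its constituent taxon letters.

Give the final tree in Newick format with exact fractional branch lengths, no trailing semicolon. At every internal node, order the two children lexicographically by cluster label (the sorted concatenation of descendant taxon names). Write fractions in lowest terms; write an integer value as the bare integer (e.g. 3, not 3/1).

1. join B+W (d=19, Q=-301) ⇒ BW; edges |B|=1/2, |W|=37/2
  updated: d(BW,H)=43/2, d(BW,I)=30, d(BW,O)=61/2, d(BW,Q)=51/2, d(BW,U)=24
2. join O+U (d=18, Q=-429/2) ⇒ OU; edges |O|=121/16, |U|=167/16
  updated: d(BW,OU)=73/4, d(H,OU)=20, d(I,OU)=63/2, d(OU,Q)=39/2
3. join I+Q (d=10, Q=-271/2) ⇒ IQ; edges |I|=115/12, |Q|=5/12
  updated: d(BW,IQ)=91/4, d(H,IQ)=29/2, d(IQ,OU)=41/2
4. join BW+OU (d=73/4, Q=-339/4) ⇒ BOUW; edges |BW|=161/16, |OU|=131/16
  updated: d(BOUW,H)=93/8, d(BOUW,IQ)=25/2
5. join BOUW+H (d=93/8, Q=-309/8) ⇒ BHOUW; edges |BOUW|=77/16, |H|=109/16
  updated: d(BHOUW,IQ)=123/16
6. join BHOUW+IQ (d=123/16) ⇒ BHIOQUW; edges |BHOUW|=123/32, |IQ|=123/32
final tree: ((((B:1/2,W:37/2):161/16,(O:121/16,U:167/16):131/16):77/16,H:109/16):123/32,(I:115/12,Q:5/12):123/32)
total length: 1353/16

((((B:1/2,W:37/2):161/16,(O:121/16,U:167/16):131/16):77/16,H:109/16):123/32,(I:115/12,Q:5/12):123/32)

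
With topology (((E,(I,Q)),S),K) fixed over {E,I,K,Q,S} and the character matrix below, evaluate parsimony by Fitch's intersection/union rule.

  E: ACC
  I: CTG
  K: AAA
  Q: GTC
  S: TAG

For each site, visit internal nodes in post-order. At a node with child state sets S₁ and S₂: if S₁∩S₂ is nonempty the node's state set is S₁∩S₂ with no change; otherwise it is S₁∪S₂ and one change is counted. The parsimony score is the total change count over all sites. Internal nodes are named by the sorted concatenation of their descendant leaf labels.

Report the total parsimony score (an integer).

8

site 0, node IQ: I={C} ∪ Q={G} → {C,G} (+1)
site 0, node EIQ: E={A} ∪ IQ={C,G} → {A,C,G} (+1)
site 0, node EIQS: EIQ={A,C,G} ∪ S={T} → {A,C,G,T} (+1)
site 0, node EIKQS: EIQS={A,C,G,T} ∩ K={A} → {A} (+0)
site 1, node IQ: I={T} ∩ Q={T} → {T} (+0)
site 1, node EIQ: E={C} ∪ IQ={T} → {C,T} (+1)
site 1, node EIQS: EIQ={C,T} ∪ S={A} → {A,C,T} (+1)
site 1, node EIKQS: EIQS={A,C,T} ∩ K={A} → {A} (+0)
site 2, node IQ: I={G} ∪ Q={C} → {C,G} (+1)
site 2, node EIQ: E={C} ∩ IQ={C,G} → {C} (+0)
site 2, node EIQS: EIQ={C} ∪ S={G} → {C,G} (+1)
site 2, node EIKQS: EIQS={C,G} ∪ K={A} → {A,C,G} (+1)
per-site changes: [3, 2, 3]; total = 8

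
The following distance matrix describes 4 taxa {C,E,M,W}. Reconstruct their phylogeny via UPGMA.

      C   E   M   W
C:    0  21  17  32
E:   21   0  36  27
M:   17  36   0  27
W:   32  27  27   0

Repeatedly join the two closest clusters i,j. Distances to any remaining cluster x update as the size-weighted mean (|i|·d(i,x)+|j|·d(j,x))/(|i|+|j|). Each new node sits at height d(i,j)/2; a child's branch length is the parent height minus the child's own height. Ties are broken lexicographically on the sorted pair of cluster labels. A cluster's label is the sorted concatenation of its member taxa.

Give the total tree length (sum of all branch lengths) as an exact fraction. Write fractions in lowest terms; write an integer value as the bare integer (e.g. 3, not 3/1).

1. join C+M (d=17) ⇒ CM; edges |C|=17/2, |M|=17/2
  updated: d(CM,E)=57/2, d(CM,W)=59/2
2. join E+W (d=27) ⇒ EW; edges |E|=27/2, |W|=27/2
  updated: d(CM,EW)=29
3. join CM+EW (d=29) ⇒ CEMW; edges |CM|=6, |EW|=1
final tree: ((C:17/2,M:17/2):6,(E:27/2,W:27/2):1)
total length: 51

51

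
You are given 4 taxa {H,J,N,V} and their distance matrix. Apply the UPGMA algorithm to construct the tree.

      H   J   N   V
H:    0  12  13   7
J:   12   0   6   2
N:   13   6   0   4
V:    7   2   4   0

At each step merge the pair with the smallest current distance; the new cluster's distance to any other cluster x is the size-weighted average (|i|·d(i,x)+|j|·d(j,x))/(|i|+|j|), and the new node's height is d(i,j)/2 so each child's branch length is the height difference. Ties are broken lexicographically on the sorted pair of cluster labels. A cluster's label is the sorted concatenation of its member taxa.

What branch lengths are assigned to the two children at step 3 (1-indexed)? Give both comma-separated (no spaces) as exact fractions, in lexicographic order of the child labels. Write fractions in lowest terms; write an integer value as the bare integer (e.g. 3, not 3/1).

1. join J+V (d=2) ⇒ JV; edges |J|=1, |V|=1
  updated: d(H,JV)=19/2, d(JV,N)=5
2. join JV+N (d=5) ⇒ JNV; edges |JV|=3/2, |N|=5/2
  updated: d(H,JNV)=32/3
3. join H+JNV (d=32/3) ⇒ HJNV; edges |H|=16/3, |JNV|=17/6
final tree: (H:16/3,((J:1,V:1):3/2,N:5/2):17/6)
total length: 85/6

16/3,17/6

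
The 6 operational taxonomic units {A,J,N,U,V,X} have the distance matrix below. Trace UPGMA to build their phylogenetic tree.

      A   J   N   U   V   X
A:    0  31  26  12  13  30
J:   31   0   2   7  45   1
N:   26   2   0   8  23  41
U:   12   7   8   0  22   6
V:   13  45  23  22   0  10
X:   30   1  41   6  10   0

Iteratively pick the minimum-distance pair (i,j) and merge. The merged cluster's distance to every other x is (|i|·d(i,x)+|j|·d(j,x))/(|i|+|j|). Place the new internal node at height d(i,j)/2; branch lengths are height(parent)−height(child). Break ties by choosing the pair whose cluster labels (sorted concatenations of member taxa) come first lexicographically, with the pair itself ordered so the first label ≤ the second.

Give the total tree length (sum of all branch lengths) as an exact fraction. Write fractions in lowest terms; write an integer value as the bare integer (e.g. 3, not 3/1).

349/8

1. join J+X (d=1) ⇒ JX; edges |J|=1/2, |X|=1/2
  updated: d(A,JX)=61/2, d(JX,N)=43/2, d(JX,U)=13/2, d(JX,V)=55/2
2. join JX+U (d=13/2) ⇒ JUX; edges |JX|=11/4, |U|=13/4
  updated: d(A,JUX)=73/3, d(JUX,N)=17, d(JUX,V)=77/3
3. join A+V (d=13) ⇒ AV; edges |A|=13/2, |V|=13/2
  updated: d(AV,JUX)=25, d(AV,N)=49/2
4. join JUX+N (d=17) ⇒ JNUX; edges |JUX|=21/4, |N|=17/2
  updated: d(AV,JNUX)=199/8
5. join AV+JNUX (d=199/8) ⇒ AJNUVX; edges |AV|=95/16, |JNUX|=63/16
final tree: ((A:13/2,V:13/2):95/16,(((J:1/2,X:1/2):11/4,U:13/4):21/4,N:17/2):63/16)
total length: 349/8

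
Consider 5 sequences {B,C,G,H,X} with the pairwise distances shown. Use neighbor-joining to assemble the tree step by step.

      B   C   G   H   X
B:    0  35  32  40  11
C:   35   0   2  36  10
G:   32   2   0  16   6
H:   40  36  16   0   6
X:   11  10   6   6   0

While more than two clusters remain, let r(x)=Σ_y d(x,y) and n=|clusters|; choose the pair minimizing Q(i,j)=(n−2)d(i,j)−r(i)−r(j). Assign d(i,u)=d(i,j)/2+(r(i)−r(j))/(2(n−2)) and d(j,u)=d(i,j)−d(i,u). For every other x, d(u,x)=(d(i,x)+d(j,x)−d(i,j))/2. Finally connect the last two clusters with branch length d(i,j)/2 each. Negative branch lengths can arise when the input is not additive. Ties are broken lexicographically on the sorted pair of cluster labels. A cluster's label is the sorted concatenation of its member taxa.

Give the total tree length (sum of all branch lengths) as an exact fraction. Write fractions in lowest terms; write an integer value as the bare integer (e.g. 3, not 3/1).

iteration 1: select C,G (d=2, Q=-133); attach at lengths (11/2, -7/2); label the merged cluster CG
  updated: d(B,CG)=65/2, d(CG,H)=25, d(CG,X)=7
iteration 2: select B,X (d=11, Q=-171/2); attach at lengths (163/8, -75/8); label the merged cluster BX
  updated: d(BX,CG)=57/4, d(BX,H)=35/2
iteration 3: select BX,CG (d=57/4, Q=-227/4); attach at lengths (27/8, 87/8); label the merged cluster BCGX
  updated: d(BCGX,H)=113/8
iteration 4: select BCGX,H (d=113/8); attach at lengths (113/16, 113/16); label the merged cluster BCGHX
final tree: (((B:163/8,X:-75/8):27/8,(C:11/2,G:-7/2):87/8):113/16,H:113/16)
total length: 331/8

331/8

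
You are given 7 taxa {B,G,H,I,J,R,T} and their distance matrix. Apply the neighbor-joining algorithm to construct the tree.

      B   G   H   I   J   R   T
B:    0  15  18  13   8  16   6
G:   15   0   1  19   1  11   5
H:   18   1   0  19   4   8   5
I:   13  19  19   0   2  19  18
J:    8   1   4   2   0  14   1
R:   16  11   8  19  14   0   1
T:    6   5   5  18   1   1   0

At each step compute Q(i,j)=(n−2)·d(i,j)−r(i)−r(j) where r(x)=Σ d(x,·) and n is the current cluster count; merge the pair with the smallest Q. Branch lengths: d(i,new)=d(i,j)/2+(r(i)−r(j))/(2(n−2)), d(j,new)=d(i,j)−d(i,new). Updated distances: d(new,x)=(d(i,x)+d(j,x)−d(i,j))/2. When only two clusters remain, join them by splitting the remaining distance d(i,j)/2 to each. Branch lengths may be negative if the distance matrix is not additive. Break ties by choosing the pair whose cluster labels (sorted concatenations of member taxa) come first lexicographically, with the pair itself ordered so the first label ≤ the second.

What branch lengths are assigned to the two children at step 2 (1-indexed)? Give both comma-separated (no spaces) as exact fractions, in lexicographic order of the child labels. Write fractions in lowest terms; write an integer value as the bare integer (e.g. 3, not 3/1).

99/16,53/16

1. join I+J (d=2, Q=-110) ⇒ IJ; edges |I|=7, |J|=-5
  updated: d(B,IJ)=19/2, d(G,IJ)=9, d(H,IJ)=21/2, d(IJ,R)=31/2, d(IJ,T)=17/2
2. join B+IJ (d=19/2, Q=-159/2) ⇒ BIJ; edges |B|=99/16, |IJ|=53/16
  updated: d(BIJ,G)=29/4, d(BIJ,H)=19/2, d(BIJ,R)=11, d(BIJ,T)=5/2
3. join G+H (d=1, Q=-179/4) ⇒ GH; edges |G|=5/8, |H|=3/8
  updated: d(BIJ,GH)=63/8, d(GH,R)=9, d(GH,T)=9/2
4. join BIJ+GH (d=63/8, Q=-27) ⇒ BGHIJ; edges |BIJ|=63/16, |GH|=63/16
  updated: d(BGHIJ,R)=97/16, d(BGHIJ,T)=-7/16
5. join BGHIJ+R (d=97/16, Q=-53/8) ⇒ BGHIJR; edges |BGHIJ|=37/16, |R|=15/4
  updated: d(BGHIJR,T)=-11/4
6. join BGHIJR+T (d=-11/4) ⇒ BGHIJRT; edges |BGHIJR|=-11/8, |T|=-11/8
final tree: ((((B:99/16,(I:7,J:-5):53/16):63/16,(G:5/8,H:3/8):63/16):37/16,R:15/4):-11/8,T:-11/8)
total length: 379/16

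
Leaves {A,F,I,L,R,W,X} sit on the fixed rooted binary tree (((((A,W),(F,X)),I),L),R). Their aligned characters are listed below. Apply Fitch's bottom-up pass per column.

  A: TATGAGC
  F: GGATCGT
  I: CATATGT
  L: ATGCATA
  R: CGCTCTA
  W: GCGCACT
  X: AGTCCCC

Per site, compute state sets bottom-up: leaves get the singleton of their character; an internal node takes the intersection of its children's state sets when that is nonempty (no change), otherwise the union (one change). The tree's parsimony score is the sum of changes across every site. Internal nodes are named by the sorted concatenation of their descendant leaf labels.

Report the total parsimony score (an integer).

25

site 0, node AW: A={T} ∪ W={G} → {G,T} (+1)
site 0, node FX: F={G} ∪ X={A} → {A,G} (+1)
site 0, node AFWX: AW={G,T} ∩ FX={A,G} → {G} (+0)
site 0, node AFIWX: AFWX={G} ∪ I={C} → {C,G} (+1)
site 0, node AFILWX: AFIWX={C,G} ∪ L={A} → {A,C,G} (+1)
site 0, node AFILRWX: AFILWX={A,C,G} ∩ R={C} → {C} (+0)
site 1, node AW: A={A} ∪ W={C} → {A,C} (+1)
site 1, node FX: F={G} ∩ X={G} → {G} (+0)
site 1, node AFWX: AW={A,C} ∪ FX={G} → {A,C,G} (+1)
site 1, node AFIWX: AFWX={A,C,G} ∩ I={A} → {A} (+0)
site 1, node AFILWX: AFIWX={A} ∪ L={T} → {A,T} (+1)
site 1, node AFILRWX: AFILWX={A,T} ∪ R={G} → {A,G,T} (+1)
site 2, node AW: A={T} ∪ W={G} → {G,T} (+1)
site 2, node FX: F={A} ∪ X={T} → {A,T} (+1)
site 2, node AFWX: AW={G,T} ∩ FX={A,T} → {T} (+0)
site 2, node AFIWX: AFWX={T} ∩ I={T} → {T} (+0)
site 2, node AFILWX: AFIWX={T} ∪ L={G} → {G,T} (+1)
site 2, node AFILRWX: AFILWX={G,T} ∪ R={C} → {C,G,T} (+1)
site 3, node AW: A={G} ∪ W={C} → {C,G} (+1)
site 3, node FX: F={T} ∪ X={C} → {C,T} (+1)
site 3, node AFWX: AW={C,G} ∩ FX={C,T} → {C} (+0)
site 3, node AFIWX: AFWX={C} ∪ I={A} → {A,C} (+1)
site 3, node AFILWX: AFIWX={A,C} ∩ L={C} → {C} (+0)
site 3, node AFILRWX: AFILWX={C} ∪ R={T} → {C,T} (+1)
site 4, node AW: A={A} ∩ W={A} → {A} (+0)
site 4, node FX: F={C} ∩ X={C} → {C} (+0)
site 4, node AFWX: AW={A} ∪ FX={C} → {A,C} (+1)
site 4, node AFIWX: AFWX={A,C} ∪ I={T} → {A,C,T} (+1)
site 4, node AFILWX: AFIWX={A,C,T} ∩ L={A} → {A} (+0)
site 4, node AFILRWX: AFILWX={A} ∪ R={C} → {A,C} (+1)
site 5, node AW: A={G} ∪ W={C} → {C,G} (+1)
site 5, node FX: F={G} ∪ X={C} → {C,G} (+1)
site 5, node AFWX: AW={C,G} ∩ FX={C,G} → {C,G} (+0)
site 5, node AFIWX: AFWX={C,G} ∩ I={G} → {G} (+0)
site 5, node AFILWX: AFIWX={G} ∪ L={T} → {G,T} (+1)
site 5, node AFILRWX: AFILWX={G,T} ∩ R={T} → {T} (+0)
site 6, node AW: A={C} ∪ W={T} → {C,T} (+1)
site 6, node FX: F={T} ∪ X={C} → {C,T} (+1)
site 6, node AFWX: AW={C,T} ∩ FX={C,T} → {C,T} (+0)
site 6, node AFIWX: AFWX={C,T} ∩ I={T} → {T} (+0)
site 6, node AFILWX: AFIWX={T} ∪ L={A} → {A,T} (+1)
site 6, node AFILRWX: AFILWX={A,T} ∩ R={A} → {A} (+0)
per-site changes: [4, 4, 4, 4, 3, 3, 3]; total = 25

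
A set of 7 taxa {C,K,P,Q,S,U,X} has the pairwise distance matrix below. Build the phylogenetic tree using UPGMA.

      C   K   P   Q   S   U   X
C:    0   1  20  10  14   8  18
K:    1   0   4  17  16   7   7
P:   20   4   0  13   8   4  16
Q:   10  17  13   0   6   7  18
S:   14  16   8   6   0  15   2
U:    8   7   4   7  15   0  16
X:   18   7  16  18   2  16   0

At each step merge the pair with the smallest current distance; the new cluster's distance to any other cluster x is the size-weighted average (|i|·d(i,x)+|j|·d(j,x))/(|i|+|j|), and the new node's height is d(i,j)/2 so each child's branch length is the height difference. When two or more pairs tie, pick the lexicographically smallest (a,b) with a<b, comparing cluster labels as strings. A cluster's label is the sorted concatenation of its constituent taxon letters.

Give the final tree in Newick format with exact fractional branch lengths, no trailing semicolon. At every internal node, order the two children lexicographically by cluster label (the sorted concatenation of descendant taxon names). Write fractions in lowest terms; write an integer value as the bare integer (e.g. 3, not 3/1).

step 1: merge (C,K) at d=1; branch lengths C→1/2, K→1/2; new cluster CK
  updated: d(CK,P)=12, d(CK,Q)=27/2, d(CK,S)=15, d(CK,U)=15/2, d(CK,X)=25/2
step 2: merge (S,X) at d=2; branch lengths S→1, X→1; new cluster SX
  updated: d(CK,SX)=55/4, d(P,SX)=12, d(Q,SX)=12, d(SX,U)=31/2
step 3: merge (P,U) at d=4; branch lengths P→2, U→2; new cluster PU
  updated: d(CK,PU)=39/4, d(PU,Q)=10, d(PU,SX)=55/4
step 4: merge (CK,PU) at d=39/4; branch lengths CK→35/8, PU→23/8; new cluster CKPU
  updated: d(CKPU,Q)=47/4, d(CKPU,SX)=55/4
step 5: merge (CKPU,Q) at d=47/4; branch lengths CKPU→1, Q→47/8; new cluster CKPQU
  updated: d(CKPQU,SX)=67/5
step 6: merge (CKPQU,SX) at d=67/5; branch lengths CKPQU→33/40, SX→57/10; new cluster CKPQSUX
final tree: ((((C:1/2,K:1/2):35/8,(P:2,U:2):23/8):1,Q:47/8):33/40,(S:1,X:1):57/10)
total length: 553/20

((((C:1/2,K:1/2):35/8,(P:2,U:2):23/8):1,Q:47/8):33/40,(S:1,X:1):57/10)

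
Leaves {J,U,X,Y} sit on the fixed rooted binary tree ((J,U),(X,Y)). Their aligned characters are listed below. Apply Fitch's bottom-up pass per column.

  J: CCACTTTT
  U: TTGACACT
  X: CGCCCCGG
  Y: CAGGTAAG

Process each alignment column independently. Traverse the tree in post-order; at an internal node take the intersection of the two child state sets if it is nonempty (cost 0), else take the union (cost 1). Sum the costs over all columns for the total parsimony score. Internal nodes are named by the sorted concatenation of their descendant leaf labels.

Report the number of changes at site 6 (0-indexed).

site 0, node JU: J={C} ∪ U={T} → {C,T} (+1)
site 0, node XY: X={C} ∩ Y={C} → {C} (+0)
site 0, node JUXY: JU={C,T} ∩ XY={C} → {C} (+0)
site 1, node JU: J={C} ∪ U={T} → {C,T} (+1)
site 1, node XY: X={G} ∪ Y={A} → {A,G} (+1)
site 1, node JUXY: JU={C,T} ∪ XY={A,G} → {A,C,G,T} (+1)
site 2, node JU: J={A} ∪ U={G} → {A,G} (+1)
site 2, node XY: X={C} ∪ Y={G} → {C,G} (+1)
site 2, node JUXY: JU={A,G} ∩ XY={C,G} → {G} (+0)
site 3, node JU: J={C} ∪ U={A} → {A,C} (+1)
site 3, node XY: X={C} ∪ Y={G} → {C,G} (+1)
site 3, node JUXY: JU={A,C} ∩ XY={C,G} → {C} (+0)
site 4, node JU: J={T} ∪ U={C} → {C,T} (+1)
site 4, node XY: X={C} ∪ Y={T} → {C,T} (+1)
site 4, node JUXY: JU={C,T} ∩ XY={C,T} → {C,T} (+0)
site 5, node JU: J={T} ∪ U={A} → {A,T} (+1)
site 5, node XY: X={C} ∪ Y={A} → {A,C} (+1)
site 5, node JUXY: JU={A,T} ∩ XY={A,C} → {A} (+0)
site 6, node JU: J={T} ∪ U={C} → {C,T} (+1)
site 6, node XY: X={G} ∪ Y={A} → {A,G} (+1)
site 6, node JUXY: JU={C,T} ∪ XY={A,G} → {A,C,G,T} (+1)
site 7, node JU: J={T} ∩ U={T} → {T} (+0)
site 7, node XY: X={G} ∩ Y={G} → {G} (+0)
site 7, node JUXY: JU={T} ∪ XY={G} → {G,T} (+1)
per-site changes: [1, 3, 2, 2, 2, 2, 3, 1]; total = 16

3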